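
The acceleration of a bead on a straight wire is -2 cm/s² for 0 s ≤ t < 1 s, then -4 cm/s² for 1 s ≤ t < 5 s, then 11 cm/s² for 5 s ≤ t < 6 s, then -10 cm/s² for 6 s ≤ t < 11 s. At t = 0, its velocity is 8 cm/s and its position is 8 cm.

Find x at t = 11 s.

-117.5 cm

On each constant-a segment, Δv = aΔt and Δx = v₀Δt + ½aΔt²; chain segment to segment.
0–1 s: v starts 8 cm/s; Δx = 8·1 + ½·-2·1² = 7 cm; v ends 6 cm/s.
1–5 s: v starts 6 cm/s; Δx = 6·4 + ½·-4·4² = -8 cm; v ends -10 cm/s.
5–6 s: v starts -10 cm/s; Δx = -10·1 + ½·11·1² = -4.5 cm; v ends 1 cm/s.
6–11 s: v starts 1 cm/s; Δx = 1·5 + ½·-10·5² = -120 cm; v ends -49 cm/s.
x(11) = 8 + Σ Δx = -117.5 cm.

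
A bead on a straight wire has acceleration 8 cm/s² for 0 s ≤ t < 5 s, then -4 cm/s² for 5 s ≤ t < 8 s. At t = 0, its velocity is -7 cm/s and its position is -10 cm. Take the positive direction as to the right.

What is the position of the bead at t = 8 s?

136 cm

On each constant-a segment, Δv = aΔt and Δx = v₀Δt + ½aΔt²; chain segment to segment.
0–5 s: v starts -7 cm/s; Δx = -7·5 + ½·8·5² = 65 cm; v ends 33 cm/s.
5–8 s: v starts 33 cm/s; Δx = 33·3 + ½·-4·3² = 81 cm; v ends 21 cm/s.
x(8) = -10 + Σ Δx = 136 cm.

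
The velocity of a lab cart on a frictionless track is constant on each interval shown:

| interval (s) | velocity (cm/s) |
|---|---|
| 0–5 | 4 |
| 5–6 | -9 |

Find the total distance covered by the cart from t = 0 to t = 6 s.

Distance (not displacement) is the total path length: add the absolute areas under v-t.
0–5 s: |4| × 5 = 20 cm
5–6 s: |-9| × 1 = 9 cm
Total distance = 29 cm

29 cm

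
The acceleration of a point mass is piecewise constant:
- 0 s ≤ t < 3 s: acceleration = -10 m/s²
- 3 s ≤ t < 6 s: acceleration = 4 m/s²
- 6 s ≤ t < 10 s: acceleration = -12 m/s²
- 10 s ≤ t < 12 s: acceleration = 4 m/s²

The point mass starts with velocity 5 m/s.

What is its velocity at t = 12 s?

-53 m/s

Δv equals the area under the a-t graph; then v = v₀ + Δv.
0–3 s: -10 × 3 = -30 m/s
3–6 s: 4 × 3 = 12 m/s
6–10 s: -12 × 4 = -48 m/s
10–12 s: 4 × 2 = 8 m/s
Δv = -58 m/s, so v(12) = 5 + (-58) = -53 m/s.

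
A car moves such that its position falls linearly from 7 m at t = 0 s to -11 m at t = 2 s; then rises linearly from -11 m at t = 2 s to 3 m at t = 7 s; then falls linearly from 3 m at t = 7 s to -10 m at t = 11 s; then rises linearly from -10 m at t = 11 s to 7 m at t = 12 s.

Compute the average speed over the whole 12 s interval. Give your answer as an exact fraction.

31/6 m/s

Average speed = (total path length)/(elapsed time); on a piecewise-linear x-t graph the path length is Σ|Δx|.
0–2 s: |Δx| = |-11 − 7| = 18 m
2–7 s: |Δx| = |3 − -11| = 14 m
7–11 s: |Δx| = |-10 − 3| = 13 m
11–12 s: |Δx| = |7 − -10| = 17 m
Total path = 62 m; average speed = 62/12 = 31/6 m/s.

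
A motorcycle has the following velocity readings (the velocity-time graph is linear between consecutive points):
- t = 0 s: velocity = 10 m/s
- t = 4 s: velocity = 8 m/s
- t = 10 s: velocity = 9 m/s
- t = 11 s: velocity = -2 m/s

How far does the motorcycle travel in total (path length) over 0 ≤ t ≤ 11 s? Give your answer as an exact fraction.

1999/22 m

Total distance travelled is ∫|v| dt — sum the magnitudes of each area piece.
0–4 s: |½(10 + 8)(4)| = 36 m
4–10 s: |½(8 + 9)(6)| = 51 m
10–11 s: v = 0 at t = 119/11 s; triangle areas 81/22 + 2/11 = 85/22 m
Total distance = 1999/22 m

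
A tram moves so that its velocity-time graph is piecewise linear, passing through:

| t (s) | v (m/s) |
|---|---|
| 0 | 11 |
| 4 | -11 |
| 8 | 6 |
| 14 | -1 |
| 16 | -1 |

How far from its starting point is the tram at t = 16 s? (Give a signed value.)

3 m

Net displacement equals the area under the velocity-time graph (areas below the axis count negative).
0–4 s: ½(11 + -11)(4) = 0 m
4–8 s: ½(-11 + 6)(4) = -10 m
8–14 s: ½(6 + -1)(6) = 15 m
14–16 s: -1 × 2 = -2 m
Net displacement = 3 m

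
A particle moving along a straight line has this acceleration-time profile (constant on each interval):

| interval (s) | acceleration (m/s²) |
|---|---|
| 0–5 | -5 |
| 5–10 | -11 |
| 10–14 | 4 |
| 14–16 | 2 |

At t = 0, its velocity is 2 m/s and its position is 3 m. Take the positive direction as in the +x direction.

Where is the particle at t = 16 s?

-702 m

On each constant-a segment, Δv = aΔt and Δx = v₀Δt + ½aΔt²; chain segment to segment.
0–5 s: v starts 2 m/s; Δx = 2·5 + ½·-5·5² = -52.5 m; v ends -23 m/s.
5–10 s: v starts -23 m/s; Δx = -23·5 + ½·-11·5² = -252.5 m; v ends -78 m/s.
10–14 s: v starts -78 m/s; Δx = -78·4 + ½·4·4² = -280 m; v ends -62 m/s.
14–16 s: v starts -62 m/s; Δx = -62·2 + ½·2·2² = -120 m; v ends -58 m/s.
x(16) = 3 + Σ Δx = -702 m.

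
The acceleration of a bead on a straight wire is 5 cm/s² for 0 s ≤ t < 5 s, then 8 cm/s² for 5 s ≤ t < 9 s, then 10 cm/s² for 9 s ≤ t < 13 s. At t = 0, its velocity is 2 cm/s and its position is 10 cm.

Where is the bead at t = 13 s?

On each constant-a segment, Δv = aΔt and Δx = v₀Δt + ½aΔt²; chain segment to segment.
0–5 s: v starts 2 cm/s; Δx = 2·5 + ½·5·5² = 72.5 cm; v ends 27 cm/s.
5–9 s: v starts 27 cm/s; Δx = 27·4 + ½·8·4² = 172 cm; v ends 59 cm/s.
9–13 s: v starts 59 cm/s; Δx = 59·4 + ½·10·4² = 316 cm; v ends 99 cm/s.
x(13) = 10 + Σ Δx = 570.5 cm.

570.5 cm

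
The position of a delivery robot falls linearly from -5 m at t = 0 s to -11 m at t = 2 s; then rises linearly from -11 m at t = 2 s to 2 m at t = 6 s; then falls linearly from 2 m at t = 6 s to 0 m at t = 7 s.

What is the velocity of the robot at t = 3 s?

3.25 m/s

Velocity is the slope of the x-t graph on 2–6 s: (2 − -11)/(6 − 2) = 3.25 m/s.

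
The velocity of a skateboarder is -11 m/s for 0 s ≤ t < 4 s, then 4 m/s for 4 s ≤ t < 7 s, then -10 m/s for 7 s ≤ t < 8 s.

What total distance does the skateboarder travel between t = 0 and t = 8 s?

Distance (not displacement) is the total path length: add the absolute areas under v-t.
0–4 s: |-11| × 4 = 44 m
4–7 s: |4| × 3 = 12 m
7–8 s: |-10| × 1 = 10 m
Total distance = 66 m

66 m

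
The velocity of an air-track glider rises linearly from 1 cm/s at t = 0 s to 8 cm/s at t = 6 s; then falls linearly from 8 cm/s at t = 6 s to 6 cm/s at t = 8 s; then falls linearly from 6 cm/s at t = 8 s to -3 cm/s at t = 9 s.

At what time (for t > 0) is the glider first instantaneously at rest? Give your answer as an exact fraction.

v changes sign on 8–9 s (from 6 to -3); the graph is linear there, so v = 0 at t = 8 + (-6)·(9 − 8)/(-3 − 6) = 26/3 s.

t = 26/3 s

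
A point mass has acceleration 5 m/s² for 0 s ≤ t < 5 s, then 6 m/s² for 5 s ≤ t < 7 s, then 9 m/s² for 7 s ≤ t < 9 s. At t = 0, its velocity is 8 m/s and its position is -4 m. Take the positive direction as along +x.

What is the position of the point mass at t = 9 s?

284.5 m

On each constant-a segment, Δv = aΔt and Δx = v₀Δt + ½aΔt²; chain segment to segment.
0–5 s: v starts 8 m/s; Δx = 8·5 + ½·5·5² = 102.5 m; v ends 33 m/s.
5–7 s: v starts 33 m/s; Δx = 33·2 + ½·6·2² = 78 m; v ends 45 m/s.
7–9 s: v starts 45 m/s; Δx = 45·2 + ½·9·2² = 108 m; v ends 63 m/s.
x(9) = -4 + Σ Δx = 284.5 m.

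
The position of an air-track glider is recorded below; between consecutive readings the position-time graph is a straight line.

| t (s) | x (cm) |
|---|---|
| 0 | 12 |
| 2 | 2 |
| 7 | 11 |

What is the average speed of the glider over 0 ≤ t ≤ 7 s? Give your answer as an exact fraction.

19/7 cm/s

Average speed = (total path length)/(elapsed time); on a piecewise-linear x-t graph the path length is Σ|Δx|.
0–2 s: |Δx| = |2 − 12| = 10 cm
2–7 s: |Δx| = |11 − 2| = 9 cm
Total path = 19 cm; average speed = 19/7 = 19/7 cm/s.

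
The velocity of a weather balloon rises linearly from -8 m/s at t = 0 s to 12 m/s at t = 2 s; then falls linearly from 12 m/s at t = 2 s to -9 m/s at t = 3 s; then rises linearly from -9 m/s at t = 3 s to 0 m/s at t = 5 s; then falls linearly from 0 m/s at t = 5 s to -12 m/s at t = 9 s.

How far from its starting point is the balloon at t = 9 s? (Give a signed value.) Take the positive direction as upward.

Net displacement equals the area under the velocity-time graph (areas below the axis count negative).
0–2 s: ½(-8 + 12)(2) = 4 m
2–3 s: ½(12 + -9)(1) = 1.5 m
3–5 s: ½(-9 + 0)(2) = -9 m
5–9 s: ½(0 + -12)(4) = -24 m
Net displacement = -27.5 m

-27.5 m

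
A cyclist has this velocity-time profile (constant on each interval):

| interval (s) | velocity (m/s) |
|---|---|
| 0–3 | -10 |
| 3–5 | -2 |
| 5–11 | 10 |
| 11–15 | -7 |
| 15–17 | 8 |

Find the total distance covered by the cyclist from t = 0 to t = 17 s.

138 m

Total distance travelled is ∫|v| dt — sum the magnitudes of each area piece.
0–3 s: |-10| × 3 = 30 m
3–5 s: |-2| × 2 = 4 m
5–11 s: |10| × 6 = 60 m
11–15 s: |-7| × 4 = 28 m
15–17 s: |8| × 2 = 16 m
Total distance = 138 m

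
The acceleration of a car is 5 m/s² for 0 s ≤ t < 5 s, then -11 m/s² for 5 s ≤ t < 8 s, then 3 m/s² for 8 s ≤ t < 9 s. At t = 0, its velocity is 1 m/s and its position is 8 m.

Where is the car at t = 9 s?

98.5 m

On each constant-a segment, Δv = aΔt and Δx = v₀Δt + ½aΔt²; chain segment to segment.
0–5 s: v starts 1 m/s; Δx = 1·5 + ½·5·5² = 67.5 m; v ends 26 m/s.
5–8 s: v starts 26 m/s; Δx = 26·3 + ½·-11·3² = 28.5 m; v ends -7 m/s.
8–9 s: v starts -7 m/s; Δx = -7·1 + ½·3·1² = -5.5 m; v ends -4 m/s.
x(9) = 8 + Σ Δx = 98.5 m.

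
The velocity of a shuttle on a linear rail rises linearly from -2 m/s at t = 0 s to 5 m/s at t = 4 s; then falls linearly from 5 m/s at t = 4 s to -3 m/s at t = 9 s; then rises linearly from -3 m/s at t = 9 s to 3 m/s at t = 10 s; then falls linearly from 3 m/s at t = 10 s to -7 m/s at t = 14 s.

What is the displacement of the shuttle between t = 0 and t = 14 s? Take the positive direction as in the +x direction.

Net displacement equals the area under the velocity-time graph (areas below the axis count negative).
0–4 s: ½(-2 + 5)(4) = 6 m
4–9 s: ½(5 + -3)(5) = 5 m
9–10 s: ½(-3 + 3)(1) = 0 m
10–14 s: ½(3 + -7)(4) = -8 m
Net displacement = 3 m

3 m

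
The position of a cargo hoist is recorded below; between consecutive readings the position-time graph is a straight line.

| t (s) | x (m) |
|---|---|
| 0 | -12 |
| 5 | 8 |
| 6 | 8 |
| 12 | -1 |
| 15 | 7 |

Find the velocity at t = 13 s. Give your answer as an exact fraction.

8/3 m/s

Velocity is the slope of the x-t graph on 12–15 s: (7 − -1)/(15 − 12) = 8/3 m/s.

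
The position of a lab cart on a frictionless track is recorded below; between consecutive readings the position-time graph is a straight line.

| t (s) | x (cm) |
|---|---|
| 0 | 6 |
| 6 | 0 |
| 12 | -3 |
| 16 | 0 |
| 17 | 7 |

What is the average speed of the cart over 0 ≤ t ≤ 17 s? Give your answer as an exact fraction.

Average speed = (total path length)/(elapsed time); on a piecewise-linear x-t graph the path length is Σ|Δx|.
0–6 s: |Δx| = |0 − 6| = 6 cm
6–12 s: |Δx| = |-3 − 0| = 3 cm
12–16 s: |Δx| = |0 − -3| = 3 cm
16–17 s: |Δx| = |7 − 0| = 7 cm
Total path = 19 cm; average speed = 19/17 = 19/17 cm/s.

19/17 cm/s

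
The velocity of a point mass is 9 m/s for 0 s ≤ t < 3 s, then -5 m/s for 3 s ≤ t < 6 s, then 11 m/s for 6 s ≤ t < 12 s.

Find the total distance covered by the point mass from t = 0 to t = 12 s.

108 m

Distance (not displacement) is the total path length: add the absolute areas under v-t.
0–3 s: |9| × 3 = 27 m
3–6 s: |-5| × 3 = 15 m
6–12 s: |11| × 6 = 66 m
Total distance = 108 m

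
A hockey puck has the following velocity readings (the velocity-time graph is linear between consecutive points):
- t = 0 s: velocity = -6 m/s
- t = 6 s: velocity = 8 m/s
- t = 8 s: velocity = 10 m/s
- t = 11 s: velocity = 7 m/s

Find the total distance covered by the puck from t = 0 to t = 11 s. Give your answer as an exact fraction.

Distance (not displacement) is the total path length: add the absolute areas under v-t.
0–6 s: v = 0 at t = 18/7 s; triangle areas 54/7 + 96/7 = 150/7 m
6–8 s: |½(8 + 10)(2)| = 18 m
8–11 s: |½(10 + 7)(3)| = 25.5 m
Total distance = 909/14 m

909/14 m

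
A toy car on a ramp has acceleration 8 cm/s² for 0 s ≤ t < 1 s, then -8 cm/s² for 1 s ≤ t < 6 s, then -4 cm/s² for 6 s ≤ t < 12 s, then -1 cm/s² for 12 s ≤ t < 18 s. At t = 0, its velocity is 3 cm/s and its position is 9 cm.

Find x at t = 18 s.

-611 cm

On each constant-a segment, Δv = aΔt and Δx = v₀Δt + ½aΔt²; chain segment to segment.
0–1 s: v starts 3 cm/s; Δx = 3·1 + ½·8·1² = 7 cm; v ends 11 cm/s.
1–6 s: v starts 11 cm/s; Δx = 11·5 + ½·-8·5² = -45 cm; v ends -29 cm/s.
6–12 s: v starts -29 cm/s; Δx = -29·6 + ½·-4·6² = -246 cm; v ends -53 cm/s.
12–18 s: v starts -53 cm/s; Δx = -53·6 + ½·-1·6² = -336 cm; v ends -59 cm/s.
x(18) = 9 + Σ Δx = -611 cm.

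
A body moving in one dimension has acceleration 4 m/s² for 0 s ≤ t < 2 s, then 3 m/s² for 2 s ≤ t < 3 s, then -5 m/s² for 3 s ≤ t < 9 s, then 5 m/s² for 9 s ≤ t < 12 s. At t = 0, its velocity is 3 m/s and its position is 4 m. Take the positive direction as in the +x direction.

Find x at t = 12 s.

On each constant-a segment, Δv = aΔt and Δx = v₀Δt + ½aΔt²; chain segment to segment.
0–2 s: v starts 3 m/s; Δx = 3·2 + ½·4·2² = 14 m; v ends 11 m/s.
2–3 s: v starts 11 m/s; Δx = 11·1 + ½·3·1² = 12.5 m; v ends 14 m/s.
3–9 s: v starts 14 m/s; Δx = 14·6 + ½·-5·6² = -6 m; v ends -16 m/s.
9–12 s: v starts -16 m/s; Δx = -16·3 + ½·5·3² = -25.5 m; v ends -1 m/s.
x(12) = 4 + Σ Δx = -1 m.

-1 m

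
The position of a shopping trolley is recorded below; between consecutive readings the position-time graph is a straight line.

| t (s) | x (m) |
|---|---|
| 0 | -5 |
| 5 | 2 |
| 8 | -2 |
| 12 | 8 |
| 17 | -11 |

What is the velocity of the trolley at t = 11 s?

Velocity is the slope of the x-t graph on 8–12 s: (8 − -2)/(12 − 8) = 2.5 m/s.

2.5 m/s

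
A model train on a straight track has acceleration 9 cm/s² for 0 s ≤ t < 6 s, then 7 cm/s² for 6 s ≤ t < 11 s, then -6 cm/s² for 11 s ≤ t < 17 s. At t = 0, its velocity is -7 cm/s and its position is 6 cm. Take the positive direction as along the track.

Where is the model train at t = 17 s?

On each constant-a segment, Δv = aΔt and Δx = v₀Δt + ½aΔt²; chain segment to segment.
0–6 s: v starts -7 cm/s; Δx = -7·6 + ½·9·6² = 120 cm; v ends 47 cm/s.
6–11 s: v starts 47 cm/s; Δx = 47·5 + ½·7·5² = 322.5 cm; v ends 82 cm/s.
11–17 s: v starts 82 cm/s; Δx = 82·6 + ½·-6·6² = 384 cm; v ends 46 cm/s.
x(17) = 6 + Σ Δx = 832.5 cm.

832.5 cm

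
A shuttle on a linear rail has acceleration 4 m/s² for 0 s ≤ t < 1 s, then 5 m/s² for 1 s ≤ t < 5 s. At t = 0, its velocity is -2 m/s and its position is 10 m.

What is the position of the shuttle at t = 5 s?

58 m

On each constant-a segment, Δv = aΔt and Δx = v₀Δt + ½aΔt²; chain segment to segment.
0–1 s: v starts -2 m/s; Δx = -2·1 + ½·4·1² = 0 m; v ends 2 m/s.
1–5 s: v starts 2 m/s; Δx = 2·4 + ½·5·4² = 48 m; v ends 22 m/s.
x(5) = 10 + Σ Δx = 58 m.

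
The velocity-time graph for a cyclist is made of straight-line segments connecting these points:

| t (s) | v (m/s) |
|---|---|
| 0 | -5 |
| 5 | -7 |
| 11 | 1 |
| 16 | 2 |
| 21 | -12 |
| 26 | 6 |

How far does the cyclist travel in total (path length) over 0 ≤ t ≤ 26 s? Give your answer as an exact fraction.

3015/28 m

Total distance travelled is ∫|v| dt — sum the magnitudes of each area piece.
0–5 s: |½(-5 + -7)(5)| = 30 m
5–11 s: v = 0 at t = 10.25 s; triangle areas 18.375 + 0.375 = 18.75 m
11–16 s: |½(1 + 2)(5)| = 7.5 m
16–21 s: v = 0 at t = 117/7 s; triangle areas 5/7 + 180/7 = 185/7 m
21–26 s: v = 0 at t = 73/3 s; triangle areas 20 + 5 = 25 m
Total distance = 3015/28 m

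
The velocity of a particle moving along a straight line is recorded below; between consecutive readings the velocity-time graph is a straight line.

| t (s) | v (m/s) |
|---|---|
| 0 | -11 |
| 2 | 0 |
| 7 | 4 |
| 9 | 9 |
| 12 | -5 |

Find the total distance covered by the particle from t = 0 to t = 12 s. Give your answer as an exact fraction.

635/14 m

Distance (not displacement) is the total path length: add the absolute areas under v-t.
0–2 s: |½(-11 + 0)(2)| = 11 m
2–7 s: |½(0 + 4)(5)| = 10 m
7–9 s: |½(4 + 9)(2)| = 13 m
9–12 s: v = 0 at t = 153/14 s; triangle areas 243/28 + 75/28 = 159/14 m
Total distance = 635/14 m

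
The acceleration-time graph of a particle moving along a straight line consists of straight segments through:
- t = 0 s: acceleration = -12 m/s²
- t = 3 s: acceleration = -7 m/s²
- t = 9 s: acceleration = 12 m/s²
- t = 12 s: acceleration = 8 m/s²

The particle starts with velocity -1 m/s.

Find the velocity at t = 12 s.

Δv equals the area under the a-t graph; then v = v₀ + Δv.
0–3 s: ½(-12 + -7)(3) = -28.5 m/s
3–9 s: ½(-7 + 12)(6) = 15 m/s
9–12 s: ½(12 + 8)(3) = 30 m/s
Δv = 16.5 m/s, so v(12) = -1 + (16.5) = 15.5 m/s.

15.5 m/s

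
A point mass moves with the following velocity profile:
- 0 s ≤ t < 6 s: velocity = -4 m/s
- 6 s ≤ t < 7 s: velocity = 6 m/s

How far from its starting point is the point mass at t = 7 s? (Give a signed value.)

-18 m

Displacement is the signed area under the v-t curve.
0–6 s: -4 × 6 = -24 m
6–7 s: 6 × 1 = 6 m
Net displacement = -18 m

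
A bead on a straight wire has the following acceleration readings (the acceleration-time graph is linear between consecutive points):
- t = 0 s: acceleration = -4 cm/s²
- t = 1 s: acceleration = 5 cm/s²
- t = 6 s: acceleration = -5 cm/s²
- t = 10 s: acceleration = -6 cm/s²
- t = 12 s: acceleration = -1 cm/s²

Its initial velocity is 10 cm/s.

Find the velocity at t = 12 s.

-18.5 cm/s

Δv equals the area under the a-t graph; then v = v₀ + Δv.
0–1 s: ½(-4 + 5)(1) = 0.5 cm/s
1–6 s: ½(5 + -5)(5) = 0 cm/s
6–10 s: ½(-5 + -6)(4) = -22 cm/s
10–12 s: ½(-6 + -1)(2) = -7 cm/s
Δv = -28.5 cm/s, so v(12) = 10 + (-28.5) = -18.5 cm/s.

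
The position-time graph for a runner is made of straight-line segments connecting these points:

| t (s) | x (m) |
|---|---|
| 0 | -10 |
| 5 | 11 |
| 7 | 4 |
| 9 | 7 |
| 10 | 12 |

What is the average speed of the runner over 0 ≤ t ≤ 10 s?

Average speed = (total path length)/(elapsed time); on a piecewise-linear x-t graph the path length is Σ|Δx|.
0–5 s: |Δx| = |11 − -10| = 21 m
5–7 s: |Δx| = |4 − 11| = 7 m
7–9 s: |Δx| = |7 − 4| = 3 m
9–10 s: |Δx| = |12 − 7| = 5 m
Total path = 36 m; average speed = 36/10 = 3.6 m/s.

3.6 m/s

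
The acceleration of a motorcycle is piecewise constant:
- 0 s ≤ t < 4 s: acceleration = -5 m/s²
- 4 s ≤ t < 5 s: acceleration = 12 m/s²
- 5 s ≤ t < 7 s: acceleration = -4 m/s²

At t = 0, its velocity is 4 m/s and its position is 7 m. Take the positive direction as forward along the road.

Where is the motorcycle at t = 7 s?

On each constant-a segment, Δv = aΔt and Δx = v₀Δt + ½aΔt²; chain segment to segment.
0–4 s: v starts 4 m/s; Δx = 4·4 + ½·-5·4² = -24 m; v ends -16 m/s.
4–5 s: v starts -16 m/s; Δx = -16·1 + ½·12·1² = -10 m; v ends -4 m/s.
5–7 s: v starts -4 m/s; Δx = -4·2 + ½·-4·2² = -16 m; v ends -12 m/s.
x(7) = 7 + Σ Δx = -43 m.

-43 m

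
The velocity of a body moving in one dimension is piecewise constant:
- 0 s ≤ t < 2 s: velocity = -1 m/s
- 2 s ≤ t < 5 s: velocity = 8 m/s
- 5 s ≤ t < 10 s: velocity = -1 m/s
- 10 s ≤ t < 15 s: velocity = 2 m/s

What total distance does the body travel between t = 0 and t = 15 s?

Distance (not displacement) is the total path length: add the absolute areas under v-t.
0–2 s: |-1| × 2 = 2 m
2–5 s: |8| × 3 = 24 m
5–10 s: |-1| × 5 = 5 m
10–15 s: |2| × 5 = 10 m
Total distance = 41 m

41 m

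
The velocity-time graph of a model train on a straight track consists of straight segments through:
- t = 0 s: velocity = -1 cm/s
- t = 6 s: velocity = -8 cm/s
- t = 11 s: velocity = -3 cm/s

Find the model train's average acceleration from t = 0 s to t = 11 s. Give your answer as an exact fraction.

-2/11 cm/s²

Average acceleration = Δv/Δt = (-3 − -1)/(11 − 0) = -2/11 cm/s².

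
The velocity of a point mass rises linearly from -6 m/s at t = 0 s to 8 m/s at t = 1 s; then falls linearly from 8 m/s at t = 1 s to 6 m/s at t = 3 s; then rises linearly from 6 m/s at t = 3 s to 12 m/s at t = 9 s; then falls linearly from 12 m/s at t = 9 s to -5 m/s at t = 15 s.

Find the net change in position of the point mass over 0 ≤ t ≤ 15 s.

Net displacement equals the area under the velocity-time graph (areas below the axis count negative).
0–1 s: ½(-6 + 8)(1) = 1 m
1–3 s: ½(8 + 6)(2) = 14 m
3–9 s: ½(6 + 12)(6) = 54 m
9–15 s: ½(12 + -5)(6) = 21 m
Net displacement = 90 m

90 m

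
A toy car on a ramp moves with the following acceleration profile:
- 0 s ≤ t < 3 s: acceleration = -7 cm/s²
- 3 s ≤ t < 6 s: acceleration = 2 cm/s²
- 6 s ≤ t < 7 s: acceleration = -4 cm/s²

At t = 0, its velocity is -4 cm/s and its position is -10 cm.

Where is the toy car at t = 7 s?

-140.5 cm

On each constant-a segment, Δv = aΔt and Δx = v₀Δt + ½aΔt²; chain segment to segment.
0–3 s: v starts -4 cm/s; Δx = -4·3 + ½·-7·3² = -43.5 cm; v ends -25 cm/s.
3–6 s: v starts -25 cm/s; Δx = -25·3 + ½·2·3² = -66 cm; v ends -19 cm/s.
6–7 s: v starts -19 cm/s; Δx = -19·1 + ½·-4·1² = -21 cm; v ends -23 cm/s.
x(7) = -10 + Σ Δx = -140.5 cm.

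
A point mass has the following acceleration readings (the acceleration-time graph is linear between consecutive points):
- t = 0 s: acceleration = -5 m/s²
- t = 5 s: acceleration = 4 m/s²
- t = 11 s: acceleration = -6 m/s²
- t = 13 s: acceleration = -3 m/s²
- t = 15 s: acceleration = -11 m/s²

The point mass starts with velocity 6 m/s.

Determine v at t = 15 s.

Δv equals the area under the a-t graph; then v = v₀ + Δv.
0–5 s: ½(-5 + 4)(5) = -2.5 m/s
5–11 s: ½(4 + -6)(6) = -6 m/s
11–13 s: ½(-6 + -3)(2) = -9 m/s
13–15 s: ½(-3 + -11)(2) = -14 m/s
Δv = -31.5 m/s, so v(15) = 6 + (-31.5) = -25.5 m/s.

-25.5 m/s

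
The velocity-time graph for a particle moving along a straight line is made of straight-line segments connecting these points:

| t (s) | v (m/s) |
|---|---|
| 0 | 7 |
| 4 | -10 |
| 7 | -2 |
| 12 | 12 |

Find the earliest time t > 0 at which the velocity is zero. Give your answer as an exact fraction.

t = 28/17 s

v changes sign on 0–4 s (from 7 to -10); the graph is linear there, so v = 0 at t = 0 + (-7)·(4 − 0)/(-10 − 7) = 28/17 s.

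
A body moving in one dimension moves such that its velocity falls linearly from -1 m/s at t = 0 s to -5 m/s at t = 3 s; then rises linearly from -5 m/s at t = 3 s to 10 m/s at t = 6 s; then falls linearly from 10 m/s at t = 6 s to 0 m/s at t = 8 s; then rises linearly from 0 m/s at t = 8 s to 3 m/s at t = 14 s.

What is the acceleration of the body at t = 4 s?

Acceleration is the slope of the v-t graph on 3–6 s: (10 − -5)/(6 − 3) = 5 m/s².

5 m/s²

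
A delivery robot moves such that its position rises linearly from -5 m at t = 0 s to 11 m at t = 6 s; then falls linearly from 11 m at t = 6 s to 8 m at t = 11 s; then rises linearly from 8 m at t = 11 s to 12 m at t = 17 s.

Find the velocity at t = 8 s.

Velocity is the slope of the x-t graph on 6–11 s: (8 − 11)/(11 − 6) = -0.6 m/s.

-0.6 m/s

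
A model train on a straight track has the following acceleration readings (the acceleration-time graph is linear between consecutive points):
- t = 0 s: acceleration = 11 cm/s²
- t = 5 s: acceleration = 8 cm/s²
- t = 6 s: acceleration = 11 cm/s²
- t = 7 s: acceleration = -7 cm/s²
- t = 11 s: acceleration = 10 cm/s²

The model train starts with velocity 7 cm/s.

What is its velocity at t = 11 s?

72 cm/s

Δv equals the area under the a-t graph; then v = v₀ + Δv.
0–5 s: ½(11 + 8)(5) = 47.5 cm/s
5–6 s: ½(8 + 11)(1) = 9.5 cm/s
6–7 s: ½(11 + -7)(1) = 2 cm/s
7–11 s: ½(-7 + 10)(4) = 6 cm/s
Δv = 65 cm/s, so v(11) = 7 + (65) = 72 cm/s.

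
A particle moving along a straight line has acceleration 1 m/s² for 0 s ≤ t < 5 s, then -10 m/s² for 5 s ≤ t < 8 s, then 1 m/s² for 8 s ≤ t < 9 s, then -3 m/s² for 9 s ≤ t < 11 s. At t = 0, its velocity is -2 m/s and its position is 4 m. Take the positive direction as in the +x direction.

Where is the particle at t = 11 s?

On each constant-a segment, Δv = aΔt and Δx = v₀Δt + ½aΔt²; chain segment to segment.
0–5 s: v starts -2 m/s; Δx = -2·5 + ½·1·5² = 2.5 m; v ends 3 m/s.
5–8 s: v starts 3 m/s; Δx = 3·3 + ½·-10·3² = -36 m; v ends -27 m/s.
8–9 s: v starts -27 m/s; Δx = -27·1 + ½·1·1² = -26.5 m; v ends -26 m/s.
9–11 s: v starts -26 m/s; Δx = -26·2 + ½·-3·2² = -58 m; v ends -32 m/s.
x(11) = 4 + Σ Δx = -114 m.

-114 m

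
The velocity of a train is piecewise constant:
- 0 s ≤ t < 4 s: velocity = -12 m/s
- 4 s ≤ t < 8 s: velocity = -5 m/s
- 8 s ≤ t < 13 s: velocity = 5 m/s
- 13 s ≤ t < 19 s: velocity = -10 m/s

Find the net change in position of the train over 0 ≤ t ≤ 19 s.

-103 m

Net displacement equals the area under the velocity-time graph (areas below the axis count negative).
0–4 s: -12 × 4 = -48 m
4–8 s: -5 × 4 = -20 m
8–13 s: 5 × 5 = 25 m
13–19 s: -10 × 6 = -60 m
Net displacement = -103 m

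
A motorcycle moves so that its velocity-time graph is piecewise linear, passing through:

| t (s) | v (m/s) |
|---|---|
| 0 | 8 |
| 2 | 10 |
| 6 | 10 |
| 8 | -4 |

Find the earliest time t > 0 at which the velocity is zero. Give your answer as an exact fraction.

t = 52/7 s

v changes sign on 6–8 s (from 10 to -4); the graph is linear there, so v = 0 at t = 6 + (-10)·(8 − 6)/(-4 − 10) = 52/7 s.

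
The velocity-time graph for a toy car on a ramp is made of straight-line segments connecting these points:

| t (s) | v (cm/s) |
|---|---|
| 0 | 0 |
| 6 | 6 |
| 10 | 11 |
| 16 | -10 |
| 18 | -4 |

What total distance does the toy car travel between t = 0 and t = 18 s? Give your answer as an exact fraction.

683/7 cm

Total distance travelled is ∫|v| dt — sum the magnitudes of each area piece.
0–6 s: |½(0 + 6)(6)| = 18 cm
6–10 s: |½(6 + 11)(4)| = 34 cm
10–16 s: v = 0 at t = 92/7 s; triangle areas 121/7 + 100/7 = 221/7 cm
16–18 s: |½(-10 + -4)(2)| = 14 cm
Total distance = 683/7 cm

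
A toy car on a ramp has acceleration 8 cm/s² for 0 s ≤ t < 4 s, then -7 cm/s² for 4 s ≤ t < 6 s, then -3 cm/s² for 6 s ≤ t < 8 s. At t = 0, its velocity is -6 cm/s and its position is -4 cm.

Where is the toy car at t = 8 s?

92 cm

On each constant-a segment, Δv = aΔt and Δx = v₀Δt + ½aΔt²; chain segment to segment.
0–4 s: v starts -6 cm/s; Δx = -6·4 + ½·8·4² = 40 cm; v ends 26 cm/s.
4–6 s: v starts 26 cm/s; Δx = 26·2 + ½·-7·2² = 38 cm; v ends 12 cm/s.
6–8 s: v starts 12 cm/s; Δx = 12·2 + ½·-3·2² = 18 cm; v ends 6 cm/s.
x(8) = -4 + Σ Δx = 92 cm.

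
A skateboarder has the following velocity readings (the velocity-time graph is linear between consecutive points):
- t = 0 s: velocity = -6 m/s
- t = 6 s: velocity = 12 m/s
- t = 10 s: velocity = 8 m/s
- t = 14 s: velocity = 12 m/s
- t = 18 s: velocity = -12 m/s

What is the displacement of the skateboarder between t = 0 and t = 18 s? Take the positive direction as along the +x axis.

Displacement is the signed area under the v-t curve.
0–6 s: ½(-6 + 12)(6) = 18 m
6–10 s: ½(12 + 8)(4) = 40 m
10–14 s: ½(8 + 12)(4) = 40 m
14–18 s: ½(12 + -12)(4) = 0 m
Net displacement = 98 m

98 m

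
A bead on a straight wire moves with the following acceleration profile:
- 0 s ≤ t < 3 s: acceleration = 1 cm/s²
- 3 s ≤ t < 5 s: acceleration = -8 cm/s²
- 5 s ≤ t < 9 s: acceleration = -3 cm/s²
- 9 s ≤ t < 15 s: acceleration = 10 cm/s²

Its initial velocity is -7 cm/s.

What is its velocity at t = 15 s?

Δv equals the area under the a-t graph; then v = v₀ + Δv.
0–3 s: 1 × 3 = 3 cm/s
3–5 s: -8 × 2 = -16 cm/s
5–9 s: -3 × 4 = -12 cm/s
9–15 s: 10 × 6 = 60 cm/s
Δv = 35 cm/s, so v(15) = -7 + (35) = 28 cm/s.

28 cm/s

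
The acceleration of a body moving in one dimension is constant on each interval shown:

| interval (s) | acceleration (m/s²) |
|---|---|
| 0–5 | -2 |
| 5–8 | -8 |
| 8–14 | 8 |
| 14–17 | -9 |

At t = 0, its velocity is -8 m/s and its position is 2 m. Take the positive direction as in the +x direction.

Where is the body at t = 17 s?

On each constant-a segment, Δv = aΔt and Δx = v₀Δt + ½aΔt²; chain segment to segment.
0–5 s: v starts -8 m/s; Δx = -8·5 + ½·-2·5² = -65 m; v ends -18 m/s.
5–8 s: v starts -18 m/s; Δx = -18·3 + ½·-8·3² = -90 m; v ends -42 m/s.
8–14 s: v starts -42 m/s; Δx = -42·6 + ½·8·6² = -108 m; v ends 6 m/s.
14–17 s: v starts 6 m/s; Δx = 6·3 + ½·-9·3² = -22.5 m; v ends -21 m/s.
x(17) = 2 + Σ Δx = -283.5 m.

-283.5 m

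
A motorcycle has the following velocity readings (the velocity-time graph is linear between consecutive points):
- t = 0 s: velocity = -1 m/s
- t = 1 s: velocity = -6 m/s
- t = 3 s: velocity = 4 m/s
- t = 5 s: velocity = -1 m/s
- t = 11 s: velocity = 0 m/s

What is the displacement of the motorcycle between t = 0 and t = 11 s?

Net displacement equals the area under the velocity-time graph (areas below the axis count negative).
0–1 s: ½(-1 + -6)(1) = -3.5 m
1–3 s: ½(-6 + 4)(2) = -2 m
3–5 s: ½(4 + -1)(2) = 3 m
5–11 s: ½(-1 + 0)(6) = -3 m
Net displacement = -5.5 m

-5.5 m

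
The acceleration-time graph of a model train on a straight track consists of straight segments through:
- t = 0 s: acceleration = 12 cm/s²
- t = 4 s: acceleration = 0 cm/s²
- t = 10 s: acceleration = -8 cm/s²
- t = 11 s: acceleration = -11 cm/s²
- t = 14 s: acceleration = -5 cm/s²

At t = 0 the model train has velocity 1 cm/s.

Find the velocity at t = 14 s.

-32.5 cm/s

Δv equals the area under the a-t graph; then v = v₀ + Δv.
0–4 s: ½(12 + 0)(4) = 24 cm/s
4–10 s: ½(0 + -8)(6) = -24 cm/s
10–11 s: ½(-8 + -11)(1) = -9.5 cm/s
11–14 s: ½(-11 + -5)(3) = -24 cm/s
Δv = -33.5 cm/s, so v(14) = 1 + (-33.5) = -32.5 cm/s.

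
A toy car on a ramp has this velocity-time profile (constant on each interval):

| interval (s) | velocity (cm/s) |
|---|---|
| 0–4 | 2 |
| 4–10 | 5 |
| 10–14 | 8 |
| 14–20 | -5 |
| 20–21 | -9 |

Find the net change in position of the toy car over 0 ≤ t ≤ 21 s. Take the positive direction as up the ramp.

Net displacement equals the area under the velocity-time graph (areas below the axis count negative).
0–4 s: 2 × 4 = 8 cm
4–10 s: 5 × 6 = 30 cm
10–14 s: 8 × 4 = 32 cm
14–20 s: -5 × 6 = -30 cm
20–21 s: -9 × 1 = -9 cm
Net displacement = 31 cm

31 cm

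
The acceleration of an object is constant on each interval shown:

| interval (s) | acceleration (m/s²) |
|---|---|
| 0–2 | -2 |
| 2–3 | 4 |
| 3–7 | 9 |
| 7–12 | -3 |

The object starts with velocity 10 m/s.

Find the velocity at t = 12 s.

Δv equals the area under the a-t graph; then v = v₀ + Δv.
0–2 s: -2 × 2 = -4 m/s
2–3 s: 4 × 1 = 4 m/s
3–7 s: 9 × 4 = 36 m/s
7–12 s: -3 × 5 = -15 m/s
Δv = 21 m/s, so v(12) = 10 + (21) = 31 m/s.

31 m/s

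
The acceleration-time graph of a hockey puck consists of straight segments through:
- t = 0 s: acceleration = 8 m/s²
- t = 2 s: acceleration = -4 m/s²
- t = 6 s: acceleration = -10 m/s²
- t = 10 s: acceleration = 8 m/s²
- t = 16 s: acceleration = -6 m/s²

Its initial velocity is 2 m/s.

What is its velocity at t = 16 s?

-20 m/s

Δv equals the area under the a-t graph; then v = v₀ + Δv.
0–2 s: ½(8 + -4)(2) = 4 m/s
2–6 s: ½(-4 + -10)(4) = -28 m/s
6–10 s: ½(-10 + 8)(4) = -4 m/s
10–16 s: ½(8 + -6)(6) = 6 m/s
Δv = -22 m/s, so v(16) = 2 + (-22) = -20 m/s.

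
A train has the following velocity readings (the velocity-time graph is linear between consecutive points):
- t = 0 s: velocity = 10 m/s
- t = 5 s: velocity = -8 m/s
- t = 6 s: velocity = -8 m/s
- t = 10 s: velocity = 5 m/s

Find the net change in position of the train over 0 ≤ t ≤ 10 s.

Net displacement equals the area under the velocity-time graph (areas below the axis count negative).
0–5 s: ½(10 + -8)(5) = 5 m
5–6 s: -8 × 1 = -8 m
6–10 s: ½(-8 + 5)(4) = -6 m
Net displacement = -9 m

-9 m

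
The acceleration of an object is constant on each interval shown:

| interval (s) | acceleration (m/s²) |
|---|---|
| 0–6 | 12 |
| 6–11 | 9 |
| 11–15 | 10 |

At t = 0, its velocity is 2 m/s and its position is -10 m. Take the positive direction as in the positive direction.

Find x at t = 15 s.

On each constant-a segment, Δv = aΔt and Δx = v₀Δt + ½aΔt²; chain segment to segment.
0–6 s: v starts 2 m/s; Δx = 2·6 + ½·12·6² = 228 m; v ends 74 m/s.
6–11 s: v starts 74 m/s; Δx = 74·5 + ½·9·5² = 482.5 m; v ends 119 m/s.
11–15 s: v starts 119 m/s; Δx = 119·4 + ½·10·4² = 556 m; v ends 159 m/s.
x(15) = -10 + Σ Δx = 1256.5 m.

1256.5 m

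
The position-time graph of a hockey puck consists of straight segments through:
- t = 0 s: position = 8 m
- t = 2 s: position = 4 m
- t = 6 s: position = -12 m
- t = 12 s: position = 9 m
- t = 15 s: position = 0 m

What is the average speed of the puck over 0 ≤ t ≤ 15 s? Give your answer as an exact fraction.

10/3 m/s

Average speed = (total path length)/(elapsed time); on a piecewise-linear x-t graph the path length is Σ|Δx|.
0–2 s: |Δx| = |4 − 8| = 4 m
2–6 s: |Δx| = |-12 − 4| = 16 m
6–12 s: |Δx| = |9 − -12| = 21 m
12–15 s: |Δx| = |0 − 9| = 9 m
Total path = 50 m; average speed = 50/15 = 10/3 m/s.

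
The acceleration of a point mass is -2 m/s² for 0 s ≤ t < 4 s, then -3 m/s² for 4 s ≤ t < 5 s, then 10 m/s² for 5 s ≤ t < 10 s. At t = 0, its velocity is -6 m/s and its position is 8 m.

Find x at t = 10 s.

-7.5 m

On each constant-a segment, Δv = aΔt and Δx = v₀Δt + ½aΔt²; chain segment to segment.
0–4 s: v starts -6 m/s; Δx = -6·4 + ½·-2·4² = -40 m; v ends -14 m/s.
4–5 s: v starts -14 m/s; Δx = -14·1 + ½·-3·1² = -15.5 m; v ends -17 m/s.
5–10 s: v starts -17 m/s; Δx = -17·5 + ½·10·5² = 40 m; v ends 33 m/s.
x(10) = 8 + Σ Δx = -7.5 m.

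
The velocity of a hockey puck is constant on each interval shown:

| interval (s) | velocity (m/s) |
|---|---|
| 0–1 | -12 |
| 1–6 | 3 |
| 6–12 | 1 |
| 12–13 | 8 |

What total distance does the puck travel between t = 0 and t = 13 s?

Distance (not displacement) is the total path length: add the absolute areas under v-t.
0–1 s: |-12| × 1 = 12 m
1–6 s: |3| × 5 = 15 m
6–12 s: |1| × 6 = 6 m
12–13 s: |8| × 1 = 8 m
Total distance = 41 m

41 m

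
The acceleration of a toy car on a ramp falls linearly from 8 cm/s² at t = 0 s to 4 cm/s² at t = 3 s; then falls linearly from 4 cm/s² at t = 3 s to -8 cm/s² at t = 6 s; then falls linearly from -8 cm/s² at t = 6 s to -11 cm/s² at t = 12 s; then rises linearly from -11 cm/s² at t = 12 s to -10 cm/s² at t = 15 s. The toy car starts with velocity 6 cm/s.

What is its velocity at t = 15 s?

Δv equals the area under the a-t graph; then v = v₀ + Δv.
0–3 s: ½(8 + 4)(3) = 18 cm/s
3–6 s: ½(4 + -8)(3) = -6 cm/s
6–12 s: ½(-8 + -11)(6) = -57 cm/s
12–15 s: ½(-11 + -10)(3) = -31.5 cm/s
Δv = -76.5 cm/s, so v(15) = 6 + (-76.5) = -70.5 cm/s.

-70.5 cm/s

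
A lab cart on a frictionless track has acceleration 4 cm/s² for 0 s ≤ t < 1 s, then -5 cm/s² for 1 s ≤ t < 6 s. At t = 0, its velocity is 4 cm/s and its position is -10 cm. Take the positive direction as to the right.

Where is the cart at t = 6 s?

-26.5 cm

On each constant-a segment, Δv = aΔt and Δx = v₀Δt + ½aΔt²; chain segment to segment.
0–1 s: v starts 4 cm/s; Δx = 4·1 + ½·4·1² = 6 cm; v ends 8 cm/s.
1–6 s: v starts 8 cm/s; Δx = 8·5 + ½·-5·5² = -22.5 cm; v ends -17 cm/s.
x(6) = -10 + Σ Δx = -26.5 cm.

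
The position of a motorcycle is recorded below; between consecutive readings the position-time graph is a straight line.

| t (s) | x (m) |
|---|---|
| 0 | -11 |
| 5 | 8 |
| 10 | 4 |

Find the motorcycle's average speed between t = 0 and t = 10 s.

2.3 m/s

Average speed = (total path length)/(elapsed time); on a piecewise-linear x-t graph the path length is Σ|Δx|.
0–5 s: |Δx| = |8 − -11| = 19 m
5–10 s: |Δx| = |4 − 8| = 4 m
Total path = 23 m; average speed = 23/10 = 2.3 m/s.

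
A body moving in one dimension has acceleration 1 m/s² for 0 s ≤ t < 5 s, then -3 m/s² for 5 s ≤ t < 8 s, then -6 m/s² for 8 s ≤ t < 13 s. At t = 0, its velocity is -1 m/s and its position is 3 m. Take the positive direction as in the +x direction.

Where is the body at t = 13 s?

On each constant-a segment, Δv = aΔt and Δx = v₀Δt + ½aΔt²; chain segment to segment.
0–5 s: v starts -1 m/s; Δx = -1·5 + ½·1·5² = 7.5 m; v ends 4 m/s.
5–8 s: v starts 4 m/s; Δx = 4·3 + ½·-3·3² = -1.5 m; v ends -5 m/s.
8–13 s: v starts -5 m/s; Δx = -5·5 + ½·-6·5² = -100 m; v ends -35 m/s.
x(13) = 3 + Σ Δx = -91 m.

-91 m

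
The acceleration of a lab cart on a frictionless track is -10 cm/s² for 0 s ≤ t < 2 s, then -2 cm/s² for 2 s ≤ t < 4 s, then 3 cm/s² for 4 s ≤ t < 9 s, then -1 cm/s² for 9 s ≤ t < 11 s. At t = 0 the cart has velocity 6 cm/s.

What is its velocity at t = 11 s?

-5 cm/s

Δv equals the area under the a-t graph; then v = v₀ + Δv.
0–2 s: -10 × 2 = -20 cm/s
2–4 s: -2 × 2 = -4 cm/s
4–9 s: 3 × 5 = 15 cm/s
9–11 s: -1 × 2 = -2 cm/s
Δv = -11 cm/s, so v(11) = 6 + (-11) = -5 cm/s.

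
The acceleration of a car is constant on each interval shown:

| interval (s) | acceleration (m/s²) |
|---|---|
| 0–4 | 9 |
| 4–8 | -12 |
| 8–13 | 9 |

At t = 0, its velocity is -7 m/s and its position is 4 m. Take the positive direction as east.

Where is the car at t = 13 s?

On each constant-a segment, Δv = aΔt and Δx = v₀Δt + ½aΔt²; chain segment to segment.
0–4 s: v starts -7 m/s; Δx = -7·4 + ½·9·4² = 44 m; v ends 29 m/s.
4–8 s: v starts 29 m/s; Δx = 29·4 + ½·-12·4² = 20 m; v ends -19 m/s.
8–13 s: v starts -19 m/s; Δx = -19·5 + ½·9·5² = 17.5 m; v ends 26 m/s.
x(13) = 4 + Σ Δx = 85.5 m.

85.5 m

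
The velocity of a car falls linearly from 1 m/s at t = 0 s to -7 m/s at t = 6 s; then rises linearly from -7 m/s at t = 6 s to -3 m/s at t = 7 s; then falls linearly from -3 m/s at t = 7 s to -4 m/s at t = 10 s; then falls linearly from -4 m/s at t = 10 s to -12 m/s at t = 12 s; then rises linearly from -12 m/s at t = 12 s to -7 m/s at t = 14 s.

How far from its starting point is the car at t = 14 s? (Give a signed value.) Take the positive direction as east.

Net displacement equals the area under the velocity-time graph (areas below the axis count negative).
0–6 s: ½(1 + -7)(6) = -18 m
6–7 s: ½(-7 + -3)(1) = -5 m
7–10 s: ½(-3 + -4)(3) = -10.5 m
10–12 s: ½(-4 + -12)(2) = -16 m
12–14 s: ½(-12 + -7)(2) = -19 m
Net displacement = -68.5 m

-68.5 m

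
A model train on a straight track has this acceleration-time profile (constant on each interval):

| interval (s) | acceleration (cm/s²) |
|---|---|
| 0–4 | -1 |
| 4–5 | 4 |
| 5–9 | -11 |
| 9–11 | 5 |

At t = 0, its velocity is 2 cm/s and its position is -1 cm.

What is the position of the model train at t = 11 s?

-155 cm

On each constant-a segment, Δv = aΔt and Δx = v₀Δt + ½aΔt²; chain segment to segment.
0–4 s: v starts 2 cm/s; Δx = 2·4 + ½·-1·4² = 0 cm; v ends -2 cm/s.
4–5 s: v starts -2 cm/s; Δx = -2·1 + ½·4·1² = 0 cm; v ends 2 cm/s.
5–9 s: v starts 2 cm/s; Δx = 2·4 + ½·-11·4² = -80 cm; v ends -42 cm/s.
9–11 s: v starts -42 cm/s; Δx = -42·2 + ½·5·2² = -74 cm; v ends -32 cm/s.
x(11) = -1 + Σ Δx = -155 cm.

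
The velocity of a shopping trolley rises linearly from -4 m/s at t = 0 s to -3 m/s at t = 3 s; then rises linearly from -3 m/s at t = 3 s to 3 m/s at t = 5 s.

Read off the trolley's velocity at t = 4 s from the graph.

On 3–5 s the graph is linear from -3 to 3 m/s: v(4) = -3 + (3 − -3)·(4 − 3)/(5 − 3) = 0 m/s.

0 m/s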